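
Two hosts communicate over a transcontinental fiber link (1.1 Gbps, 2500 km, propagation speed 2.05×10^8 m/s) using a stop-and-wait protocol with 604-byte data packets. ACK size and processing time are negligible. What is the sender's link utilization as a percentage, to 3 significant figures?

t_tx = L/R = 4832/1100000000 = 4.39273e-06 s.
t_prop = 2500000/2.05e+08 = 0.0121951 s; RTT = 0.0243902 s.
Cycle = t_tx + RTT = 0.0243946 s.
Utilization = t_tx / cycle = 4.39273e-06/0.0243946 = 0.0180 %.

0.0180 %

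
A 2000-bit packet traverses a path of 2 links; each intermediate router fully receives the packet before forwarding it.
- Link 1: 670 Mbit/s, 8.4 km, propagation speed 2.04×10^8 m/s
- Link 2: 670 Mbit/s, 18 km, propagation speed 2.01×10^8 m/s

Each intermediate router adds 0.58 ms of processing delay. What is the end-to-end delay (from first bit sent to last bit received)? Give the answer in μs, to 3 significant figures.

717 μs

Transmission delay per hop = L/R = 2000/670000000 = 2.98507 μs; 2 hops → 5.97015 μs.
Propagation delays (d/s per hop): 41.1765, 89.5522 μs; sum = 130.729 μs.
Processing at 1 router(s): 1 × 0.58 ms = 580 μs.
End-to-end = 717 μs.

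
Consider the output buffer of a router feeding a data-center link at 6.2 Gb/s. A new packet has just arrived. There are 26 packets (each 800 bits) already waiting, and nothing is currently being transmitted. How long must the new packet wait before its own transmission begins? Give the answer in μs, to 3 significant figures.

3.35 μs

Each queued packet: L/R = 800/6200000000 = 0.129032 μs.
26 queued → 3.35484 μs.
Queuing delay = 3.35 μs.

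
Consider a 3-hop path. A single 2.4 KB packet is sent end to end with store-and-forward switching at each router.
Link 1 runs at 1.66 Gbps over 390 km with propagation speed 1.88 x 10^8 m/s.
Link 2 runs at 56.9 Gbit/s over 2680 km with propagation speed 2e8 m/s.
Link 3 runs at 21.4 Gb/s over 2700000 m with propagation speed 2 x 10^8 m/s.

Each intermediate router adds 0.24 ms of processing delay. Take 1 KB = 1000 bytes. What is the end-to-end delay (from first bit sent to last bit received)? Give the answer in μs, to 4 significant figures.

29470 μs

L = 19200 bits.
Transmission delays (L/R per hop): 11.5663, 0.337434, 0.897196 μs; sum = 12.8009 μs.
Propagation delays (d/s per hop): 2074.47, 13400, 13500 μs; sum = 28974.5 μs.
Processing at 2 router(s): 2 × 0.24 ms = 480 μs.
End-to-end = 29470 μs.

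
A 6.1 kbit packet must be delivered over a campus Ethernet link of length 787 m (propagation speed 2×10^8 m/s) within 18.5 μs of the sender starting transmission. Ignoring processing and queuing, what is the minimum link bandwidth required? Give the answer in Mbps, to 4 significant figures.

Propagation delay = 787 / 200000000 = 3.935 μs.
Transmission budget = 18.5 − 3.935 = 14.565 μs.
R ≥ L / t_tx = 6100 bits / 1.4565e-05 s = 418.8 Mbps.

418.8 Mbps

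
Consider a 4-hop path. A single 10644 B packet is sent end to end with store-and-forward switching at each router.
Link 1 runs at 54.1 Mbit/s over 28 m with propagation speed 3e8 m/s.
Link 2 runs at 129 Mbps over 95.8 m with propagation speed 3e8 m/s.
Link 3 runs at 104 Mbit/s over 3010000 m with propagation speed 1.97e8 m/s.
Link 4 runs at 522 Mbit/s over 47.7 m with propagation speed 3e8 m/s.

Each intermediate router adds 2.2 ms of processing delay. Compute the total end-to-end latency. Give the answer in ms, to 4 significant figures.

L = 10644 × 8 = 85152 bits.
Transmission delays (L/R per hop): 1.57397, 0.660093, 0.818769, 0.163126 ms; sum = 3.21596 ms.
Propagation delays (d/s per hop): 9.33333e-05, 0.000319333, 15.2792, 0.000159 ms; sum = 15.2798 ms.
Processing at 3 router(s): 3 × 2.2 ms = 6.6 ms.
End-to-end = 25.10 ms.

25.10 ms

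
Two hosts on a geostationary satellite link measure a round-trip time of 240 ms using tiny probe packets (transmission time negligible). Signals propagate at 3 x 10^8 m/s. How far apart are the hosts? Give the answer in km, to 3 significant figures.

36000 km

One-way propagation = RTT/2 = 120 ms.
d = s × t = 300000000 × 0.12 = 36000 km.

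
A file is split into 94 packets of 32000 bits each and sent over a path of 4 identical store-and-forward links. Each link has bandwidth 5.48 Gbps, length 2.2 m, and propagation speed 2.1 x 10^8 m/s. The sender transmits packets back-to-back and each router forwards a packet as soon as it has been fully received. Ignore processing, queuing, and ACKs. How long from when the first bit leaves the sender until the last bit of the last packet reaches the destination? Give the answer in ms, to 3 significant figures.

Per-hop transmission t_tx = L/R = 32000/5480000000 = 0.00583942 ms.
Per-hop propagation t_prop = 2.2/210000000 = 1.04762e-05 ms.
Pipeline fill: first packet needs 4·t_tx to clear all hops; remaining 93 packets each add one t_tx.
Total = (4+94-1)·t_tx + 4·t_prop = 97·0.00583942 + 4·1.04762e-05 = 0.566 ms.

0.566 ms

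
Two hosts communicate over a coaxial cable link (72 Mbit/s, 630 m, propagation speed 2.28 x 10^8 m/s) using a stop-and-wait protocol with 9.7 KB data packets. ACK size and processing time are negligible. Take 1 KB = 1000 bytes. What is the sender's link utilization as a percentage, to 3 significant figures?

99.5 %

t_tx = L/R = 77600/72000000 = 0.00107778 s.
t_prop = 630/2.28e+08 = 2.76316e-06 s; RTT = 5.52632e-06 s.
Cycle = t_tx + RTT = 0.0010833 s.
Utilization = t_tx / cycle = 0.00107778/0.0010833 = 99.5 %.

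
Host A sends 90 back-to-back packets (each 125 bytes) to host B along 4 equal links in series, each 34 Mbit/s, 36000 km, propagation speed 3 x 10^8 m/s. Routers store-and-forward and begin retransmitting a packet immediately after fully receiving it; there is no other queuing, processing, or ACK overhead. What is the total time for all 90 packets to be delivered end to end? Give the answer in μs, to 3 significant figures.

483000 μs

Per-hop transmission t_tx = L/R = 1000/34000000 = 29.4118 μs.
Per-hop propagation t_prop = 36000000/300000000 = 120000 μs.
Pipeline fill: first packet needs 4·t_tx to clear all hops; remaining 89 packets each add one t_tx.
Total = (4+90-1)·t_tx + 4·t_prop = 93·29.4118 + 4·120000 = 483000 μs.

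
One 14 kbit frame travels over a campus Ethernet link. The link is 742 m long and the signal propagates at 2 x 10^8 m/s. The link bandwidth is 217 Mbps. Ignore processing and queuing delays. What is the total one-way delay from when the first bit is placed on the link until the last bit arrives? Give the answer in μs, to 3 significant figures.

68.2 μs

L = 14000 bits.
Transmission delay = L/R = 14000 / 217000000 = 64.5161 μs.
Propagation delay = d/s = 742 m / 200000000 m/s = 3.71 μs.
Total = 68.2 μs.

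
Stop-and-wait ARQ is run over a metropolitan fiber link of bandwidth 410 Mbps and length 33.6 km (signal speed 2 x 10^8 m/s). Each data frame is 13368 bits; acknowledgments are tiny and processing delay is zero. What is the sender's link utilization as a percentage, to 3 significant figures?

8.85 %

t_tx = L/R = 13368/410000000 = 3.26049e-05 s.
t_prop = 33600/200000000 = 0.000168 s; RTT = 0.000336 s.
Cycle = t_tx + RTT = 0.000368605 s.
Utilization = t_tx / cycle = 3.26049e-05/0.000368605 = 8.85 %.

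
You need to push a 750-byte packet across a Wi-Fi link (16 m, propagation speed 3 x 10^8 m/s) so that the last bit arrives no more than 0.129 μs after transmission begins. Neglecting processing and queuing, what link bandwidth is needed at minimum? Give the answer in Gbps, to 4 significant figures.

79.30 Gbps

L = 6000 bits.
Propagation delay = 16 / 300000000 = 0.0533333 μs.
Transmission budget = 0.129 − 0.0533333 = 0.0756667 μs.
R ≥ L / t_tx = 6000 bits / 7.56667e-08 s = 79.30 Gbps.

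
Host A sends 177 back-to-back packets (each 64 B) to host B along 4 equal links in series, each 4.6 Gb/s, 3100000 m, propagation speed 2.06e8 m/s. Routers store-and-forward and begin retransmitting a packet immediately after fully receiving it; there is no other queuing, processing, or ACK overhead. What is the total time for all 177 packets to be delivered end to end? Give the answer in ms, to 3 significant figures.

60.2 ms

Per-hop transmission t_tx = L/R = 512/4600000000 = 0.000111304 ms.
Per-hop propagation t_prop = 3100000/206000000 = 15.0485 ms.
Pipeline fill: first packet needs 4·t_tx to clear all hops; remaining 176 packets each add one t_tx.
Total = (4+177-1)·t_tx + 4·t_prop = 180·0.000111304 + 4·15.0485 = 60.2 ms.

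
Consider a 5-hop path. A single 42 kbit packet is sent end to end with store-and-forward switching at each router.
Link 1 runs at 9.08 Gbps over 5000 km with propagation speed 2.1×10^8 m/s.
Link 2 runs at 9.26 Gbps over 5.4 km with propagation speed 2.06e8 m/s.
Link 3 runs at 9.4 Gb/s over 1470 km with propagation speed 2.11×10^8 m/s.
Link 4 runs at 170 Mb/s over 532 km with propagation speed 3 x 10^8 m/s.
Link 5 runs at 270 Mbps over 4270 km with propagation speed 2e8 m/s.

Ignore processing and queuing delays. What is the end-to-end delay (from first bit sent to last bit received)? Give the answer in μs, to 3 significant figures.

L = 42000 bits.
Transmission delays (L/R per hop): 4.62555, 4.53564, 4.46809, 247.059, 155.556 μs; sum = 416.244 μs.
Propagation delays (d/s per hop): 23809.5, 26.2136, 6966.82, 1773.33, 21350 μs; sum = 53925.9 μs.
End-to-end = 54300 μs.

54300 μs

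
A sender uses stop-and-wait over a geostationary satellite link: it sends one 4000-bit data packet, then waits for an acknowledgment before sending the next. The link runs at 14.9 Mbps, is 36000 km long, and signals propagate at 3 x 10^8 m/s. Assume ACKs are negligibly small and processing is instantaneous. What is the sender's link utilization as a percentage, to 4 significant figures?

t_tx = L/R = 4000/14900000 = 0.000268456 s.
t_prop = 36000000/300000000 = 0.12 s; RTT = 0.24 s.
Cycle = t_tx + RTT = 0.240268 s.
Utilization = t_tx / cycle = 0.000268456/0.240268 = 0.1117 %.

0.1117 %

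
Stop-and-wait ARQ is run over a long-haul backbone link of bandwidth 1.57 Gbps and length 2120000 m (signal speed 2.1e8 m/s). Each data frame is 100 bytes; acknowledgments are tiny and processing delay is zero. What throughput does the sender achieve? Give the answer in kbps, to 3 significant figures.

t_tx = L/R = 800/1570000000 = 5.09554e-07 s.
t_prop = 2120000/210000000 = 0.0100952 s; RTT = 0.0201905 s.
Cycle = t_tx + RTT = 0.020191 s.
Throughput = L / cycle = 800 / 0.020191 = 39.6 kbps.

39.6 kbps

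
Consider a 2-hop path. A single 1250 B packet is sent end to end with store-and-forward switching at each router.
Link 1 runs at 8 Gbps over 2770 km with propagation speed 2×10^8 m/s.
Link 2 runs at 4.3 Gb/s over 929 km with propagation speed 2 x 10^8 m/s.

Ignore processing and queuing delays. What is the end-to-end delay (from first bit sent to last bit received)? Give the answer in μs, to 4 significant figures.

L = 1250 × 8 = 10000 bits.
Transmission delays (L/R per hop): 1.25, 2.32558 μs; sum = 3.57558 μs.
Propagation delays (d/s per hop): 13850, 4645 μs; sum = 18495 μs.
End-to-end = 18500 μs.

18500 μs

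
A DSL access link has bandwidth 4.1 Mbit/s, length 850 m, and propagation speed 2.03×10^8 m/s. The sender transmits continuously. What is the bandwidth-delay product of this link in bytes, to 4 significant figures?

2.146 bytes

Propagation delay = 850 / 2.03e+08 = 4.18719e-06 s.
BDP = R × t_prop = 4.1e+06 × 4.18719e-06 = 17.1675 bits.
In bytes: 17.1675/8 = 2.146 bytes.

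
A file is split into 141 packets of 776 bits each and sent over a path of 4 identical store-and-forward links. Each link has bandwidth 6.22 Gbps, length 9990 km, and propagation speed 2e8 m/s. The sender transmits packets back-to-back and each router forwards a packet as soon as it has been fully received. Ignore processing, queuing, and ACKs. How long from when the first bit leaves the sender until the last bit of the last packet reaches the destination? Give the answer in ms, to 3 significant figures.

Per-hop transmission t_tx = L/R = 776/6220000000 = 0.000124759 ms.
Per-hop propagation t_prop = 9990000/200000000 = 49.95 ms.
Pipeline fill: first packet needs 4·t_tx to clear all hops; remaining 140 packets each add one t_tx.
Total = (4+141-1)·t_tx + 4·t_prop = 144·0.000124759 + 4·49.95 = 200 ms.

200 ms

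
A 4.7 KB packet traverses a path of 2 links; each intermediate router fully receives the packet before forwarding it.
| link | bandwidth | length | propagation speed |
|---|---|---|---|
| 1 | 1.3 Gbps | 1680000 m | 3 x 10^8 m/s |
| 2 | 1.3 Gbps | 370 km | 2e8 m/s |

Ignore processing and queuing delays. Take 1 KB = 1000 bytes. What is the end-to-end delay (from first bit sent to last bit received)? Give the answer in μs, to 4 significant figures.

7508 μs

L = 37600 bits.
Transmission delay per hop = L/R = 37600/1300000000 = 28.9231 μs; 2 hops → 57.8462 μs.
Propagation delays (d/s per hop): 5600, 1850 μs; sum = 7450 μs.
End-to-end = 7508 μs.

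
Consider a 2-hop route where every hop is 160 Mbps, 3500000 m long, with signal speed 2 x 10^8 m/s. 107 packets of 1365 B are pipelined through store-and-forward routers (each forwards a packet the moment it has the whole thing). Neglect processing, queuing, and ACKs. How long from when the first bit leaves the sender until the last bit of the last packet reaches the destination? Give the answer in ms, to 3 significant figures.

42.4 ms

Per-hop transmission t_tx = L/R = 10920/160000000 = 0.06825 ms.
Per-hop propagation t_prop = 3500000/200000000 = 17.5 ms.
Pipeline fill: first packet needs 2·t_tx to clear all hops; remaining 106 packets each add one t_tx.
Total = (2+107-1)·t_tx + 2·t_prop = 108·0.06825 + 2·17.5 = 42.4 ms.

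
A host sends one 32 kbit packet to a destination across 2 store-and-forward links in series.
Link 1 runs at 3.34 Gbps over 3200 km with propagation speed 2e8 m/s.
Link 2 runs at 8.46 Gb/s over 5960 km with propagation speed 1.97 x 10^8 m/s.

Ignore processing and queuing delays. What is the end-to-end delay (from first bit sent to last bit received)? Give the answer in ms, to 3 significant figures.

46.3 ms

L = 32000 bits.
Transmission delays (L/R per hop): 0.00958084, 0.00378251 ms; sum = 0.0133633 ms.
Propagation delays (d/s per hop): 16, 30.2538 ms; sum = 46.2538 ms.
End-to-end = 46.3 ms.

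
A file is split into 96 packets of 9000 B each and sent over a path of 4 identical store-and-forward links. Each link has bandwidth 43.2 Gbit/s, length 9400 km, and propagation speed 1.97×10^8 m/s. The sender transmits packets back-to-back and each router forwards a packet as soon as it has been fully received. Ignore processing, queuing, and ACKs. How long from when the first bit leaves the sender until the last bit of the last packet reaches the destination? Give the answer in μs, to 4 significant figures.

191000 μs

Per-hop transmission t_tx = L/R = 72000/43200000000 = 1.66667 μs.
Per-hop propagation t_prop = 9400000/197000000 = 47715.7 μs.
Pipeline fill: first packet needs 4·t_tx to clear all hops; remaining 95 packets each add one t_tx.
Total = (4+96-1)·t_tx + 4·t_prop = 99·1.66667 + 4·47715.7 = 191000 μs.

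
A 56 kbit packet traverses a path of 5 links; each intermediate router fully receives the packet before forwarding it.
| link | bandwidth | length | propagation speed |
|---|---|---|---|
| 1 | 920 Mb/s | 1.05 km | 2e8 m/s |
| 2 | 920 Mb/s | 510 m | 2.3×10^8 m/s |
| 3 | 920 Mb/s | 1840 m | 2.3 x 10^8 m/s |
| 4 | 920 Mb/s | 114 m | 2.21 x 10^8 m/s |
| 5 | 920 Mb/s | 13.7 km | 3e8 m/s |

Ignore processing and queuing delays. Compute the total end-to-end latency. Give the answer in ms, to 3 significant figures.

0.366 ms

L = 56000 bits.
Transmission delay per hop = L/R = 56000/920000000 = 0.0608696 ms; 5 hops → 0.304348 ms.
Propagation delays (d/s per hop): 0.00525, 0.00221739, 0.008, 0.000515837, 0.0456667 ms; sum = 0.0616499 ms.
End-to-end = 0.366 ms.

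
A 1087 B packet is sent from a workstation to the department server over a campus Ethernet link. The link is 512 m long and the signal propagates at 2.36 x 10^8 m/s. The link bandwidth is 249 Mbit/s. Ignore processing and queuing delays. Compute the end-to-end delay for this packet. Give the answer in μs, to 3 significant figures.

L = 1087 × 8 = 8696 bits.
Transmission delay = L/R = 8696 / 249000000 = 34.9237 μs.
Propagation delay = d/s = 512 m / 236000000 m/s = 2.16949 μs.
Total = 37.1 μs.

37.1 μs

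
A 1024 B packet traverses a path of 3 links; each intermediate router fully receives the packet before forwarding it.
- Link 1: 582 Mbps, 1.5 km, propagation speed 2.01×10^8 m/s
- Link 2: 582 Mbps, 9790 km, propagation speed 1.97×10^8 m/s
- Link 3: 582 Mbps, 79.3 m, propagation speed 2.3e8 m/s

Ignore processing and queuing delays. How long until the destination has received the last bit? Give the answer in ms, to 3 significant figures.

49.7 ms

L = 1024 × 8 = 8192 bits.
Transmission delay per hop = L/R = 8192/582000000 = 0.0140756 ms; 3 hops → 0.0422268 ms.
Propagation delays (d/s per hop): 0.00746269, 49.6954, 0.000344783 ms; sum = 49.7032 ms.
End-to-end = 49.7 ms.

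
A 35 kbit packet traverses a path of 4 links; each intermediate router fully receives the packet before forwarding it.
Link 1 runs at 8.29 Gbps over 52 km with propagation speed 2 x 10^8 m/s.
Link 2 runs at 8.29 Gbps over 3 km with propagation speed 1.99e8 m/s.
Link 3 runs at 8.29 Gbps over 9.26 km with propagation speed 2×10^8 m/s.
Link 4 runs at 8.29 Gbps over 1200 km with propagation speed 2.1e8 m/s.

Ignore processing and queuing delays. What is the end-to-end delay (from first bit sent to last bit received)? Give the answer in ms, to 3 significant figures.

L = 35000 bits.
Transmission delay per hop = L/R = 35000/8.29e+09 = 0.00422195 ms; 4 hops → 0.0168878 ms.
Propagation delays (d/s per hop): 0.26, 0.0150754, 0.0463, 5.71429 ms; sum = 6.03566 ms.
End-to-end = 6.05 ms.

6.05 ms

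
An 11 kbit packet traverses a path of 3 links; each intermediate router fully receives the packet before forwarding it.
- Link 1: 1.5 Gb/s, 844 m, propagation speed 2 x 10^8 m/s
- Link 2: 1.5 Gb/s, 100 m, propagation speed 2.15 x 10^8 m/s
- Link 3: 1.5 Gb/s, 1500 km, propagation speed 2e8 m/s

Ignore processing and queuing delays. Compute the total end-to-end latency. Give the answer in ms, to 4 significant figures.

7.527 ms

L = 11000 bits.
Transmission delay per hop = L/R = 11000/1500000000 = 0.00733333 ms; 3 hops → 0.022 ms.
Propagation delays (d/s per hop): 0.00422, 0.000465116, 7.5 ms; sum = 7.50469 ms.
End-to-end = 7.527 ms.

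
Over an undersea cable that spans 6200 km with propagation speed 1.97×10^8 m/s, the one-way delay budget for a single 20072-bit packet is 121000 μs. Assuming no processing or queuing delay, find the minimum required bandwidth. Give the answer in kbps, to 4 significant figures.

Propagation delay = 6200000 / 197000000 = 31472.1 μs.
Transmission budget = 121000 − 31472.1 = 89527.9 μs.
R ≥ L / t_tx = 20072 bits / 0.0895279 s = 224.2 kbps.

224.2 kbps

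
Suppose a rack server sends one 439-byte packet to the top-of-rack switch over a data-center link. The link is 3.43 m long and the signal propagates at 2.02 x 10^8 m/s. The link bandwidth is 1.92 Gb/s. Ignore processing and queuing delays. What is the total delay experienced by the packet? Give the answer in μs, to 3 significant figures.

1.85 μs

L = 439 × 8 = 3512 bits.
Transmission delay = L/R = 3512 / 1920000000 = 1.82917 μs.
Propagation delay = d/s = 3.43 m / 202000000 m/s = 0.0169802 μs.
Total = 1.85 μs.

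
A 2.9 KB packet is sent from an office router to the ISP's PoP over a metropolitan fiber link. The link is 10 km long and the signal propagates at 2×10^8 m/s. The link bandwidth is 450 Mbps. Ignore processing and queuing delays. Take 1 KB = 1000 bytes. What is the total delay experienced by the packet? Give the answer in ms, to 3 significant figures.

L = 23200 bits.
Transmission delay = L/R = 23200 / 450000000 = 0.0515556 ms.
Propagation delay = d/s = 10000 m / 200000000 m/s = 0.05 ms.
Total = 0.102 ms.

0.102 ms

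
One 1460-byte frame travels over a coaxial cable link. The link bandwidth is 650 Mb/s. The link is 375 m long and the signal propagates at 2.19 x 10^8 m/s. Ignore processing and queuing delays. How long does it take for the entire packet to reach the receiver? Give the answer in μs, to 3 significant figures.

19.7 μs

L = 1460 × 8 = 11680 bits.
Transmission delay = L/R = 11680 / 650000000 = 17.9692 μs.
Propagation delay = d/s = 375 m / 219000000 m/s = 1.71233 μs.
Total = 19.7 μs.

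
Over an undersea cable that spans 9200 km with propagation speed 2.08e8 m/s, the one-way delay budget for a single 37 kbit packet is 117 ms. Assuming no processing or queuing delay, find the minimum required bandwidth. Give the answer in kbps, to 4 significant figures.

Propagation delay = 9200000 / 208000000 = 44.2308 ms.
Transmission budget = 117 − 44.2308 = 72.7692 ms.
R ≥ L / t_tx = 37000 bits / 0.0727692 s = 508.5 kbps.

508.5 kbps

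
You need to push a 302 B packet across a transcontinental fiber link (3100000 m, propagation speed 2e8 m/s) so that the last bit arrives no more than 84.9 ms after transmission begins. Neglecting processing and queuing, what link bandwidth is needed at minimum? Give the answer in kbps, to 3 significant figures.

L = 2416 bits.
Propagation delay = 3100000 / 200000000 = 15.5 ms.
Transmission budget = 84.9 − 15.5 = 69.4 ms.
R ≥ L / t_tx = 2416 bits / 0.0694 s = 34.8 kbps.

34.8 kbps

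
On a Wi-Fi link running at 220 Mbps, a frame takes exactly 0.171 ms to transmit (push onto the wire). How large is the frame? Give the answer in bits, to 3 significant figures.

L = R × t_tx = 220000000 b/s × 0.000171 s = 37620 bits.

37600 bits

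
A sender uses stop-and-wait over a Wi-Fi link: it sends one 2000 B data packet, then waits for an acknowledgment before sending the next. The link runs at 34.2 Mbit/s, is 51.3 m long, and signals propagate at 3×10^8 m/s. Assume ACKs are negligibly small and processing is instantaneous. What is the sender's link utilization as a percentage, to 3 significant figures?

t_tx = L/R = 16000/34200000 = 0.000467836 s.
t_prop = 51.3/300000000 = 1.71e-07 s; RTT = 3.42e-07 s.
Cycle = t_tx + RTT = 0.000468178 s.
Utilization = t_tx / cycle = 0.000467836/0.000468178 = 99.9 %.

99.9 %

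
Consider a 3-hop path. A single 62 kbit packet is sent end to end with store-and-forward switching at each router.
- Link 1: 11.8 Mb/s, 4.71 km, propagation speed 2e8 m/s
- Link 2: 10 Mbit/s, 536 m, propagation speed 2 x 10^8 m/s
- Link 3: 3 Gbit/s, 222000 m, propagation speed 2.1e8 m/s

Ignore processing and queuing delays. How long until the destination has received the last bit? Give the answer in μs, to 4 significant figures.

L = 62000 bits.
Transmission delays (L/R per hop): 5254.24, 6200, 20.6667 μs; sum = 11474.9 μs.
Propagation delays (d/s per hop): 23.55, 2.68, 1057.14 μs; sum = 1083.37 μs.
End-to-end = 12560 μs.

12560 μs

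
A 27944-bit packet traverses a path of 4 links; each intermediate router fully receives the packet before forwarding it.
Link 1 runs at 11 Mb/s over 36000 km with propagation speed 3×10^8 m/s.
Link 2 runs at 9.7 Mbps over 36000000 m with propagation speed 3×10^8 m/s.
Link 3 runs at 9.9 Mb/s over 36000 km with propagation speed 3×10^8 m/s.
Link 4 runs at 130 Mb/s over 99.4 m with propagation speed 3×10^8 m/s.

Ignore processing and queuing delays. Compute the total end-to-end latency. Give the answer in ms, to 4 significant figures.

368.5 ms

Transmission delays (L/R per hop): 2.54036, 2.88082, 2.82263, 0.214954 ms; sum = 8.45877 ms.
Propagation delays (d/s per hop): 120, 120, 120, 0.000331333 ms; sum = 360 ms.
End-to-end = 368.5 ms.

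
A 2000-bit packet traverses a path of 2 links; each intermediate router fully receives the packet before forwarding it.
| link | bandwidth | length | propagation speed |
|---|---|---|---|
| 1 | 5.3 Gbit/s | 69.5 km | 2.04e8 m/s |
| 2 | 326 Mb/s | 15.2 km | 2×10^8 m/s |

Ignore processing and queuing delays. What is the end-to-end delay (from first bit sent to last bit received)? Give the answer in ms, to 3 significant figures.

0.423 ms

Transmission delays (L/R per hop): 0.000377358, 0.00613497 ms; sum = 0.00651233 ms.
Propagation delays (d/s per hop): 0.340686, 0.076 ms; sum = 0.416686 ms.
End-to-end = 0.423 ms.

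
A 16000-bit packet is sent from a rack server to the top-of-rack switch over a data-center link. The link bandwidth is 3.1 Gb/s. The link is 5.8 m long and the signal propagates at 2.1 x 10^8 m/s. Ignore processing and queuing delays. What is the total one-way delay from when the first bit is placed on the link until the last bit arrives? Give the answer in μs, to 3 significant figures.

Transmission delay = L/R = 16000 / 3100000000 = 5.16129 μs.
Propagation delay = d/s = 5.8 m / 210000000 m/s = 0.027619 μs.
Total = 5.19 μs.

5.19 μs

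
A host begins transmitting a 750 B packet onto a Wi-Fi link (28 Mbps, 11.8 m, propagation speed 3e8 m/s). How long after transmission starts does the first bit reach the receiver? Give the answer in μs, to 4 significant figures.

0.03933 μs

First bit experiences only propagation delay: d/s = 11.8/300000000 = 0.03933 μs.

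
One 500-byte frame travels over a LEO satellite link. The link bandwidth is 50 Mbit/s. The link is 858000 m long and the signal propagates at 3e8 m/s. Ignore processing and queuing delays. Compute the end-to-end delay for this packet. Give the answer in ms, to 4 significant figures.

L = 500 × 8 = 4000 bits.
Transmission delay = L/R = 4000 / 50000000 = 0.08 ms.
Propagation delay = d/s = 858000 m / 300000000 m/s = 2.86 ms.
Total = 2.940 ms.

2.940 ms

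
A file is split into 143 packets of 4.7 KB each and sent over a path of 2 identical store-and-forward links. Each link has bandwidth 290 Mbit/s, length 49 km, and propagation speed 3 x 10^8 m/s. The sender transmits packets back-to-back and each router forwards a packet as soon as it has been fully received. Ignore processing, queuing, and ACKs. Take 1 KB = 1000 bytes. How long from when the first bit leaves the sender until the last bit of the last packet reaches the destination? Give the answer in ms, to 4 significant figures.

Per-hop transmission t_tx = L/R = 37600/290000000 = 0.129655 ms.
Per-hop propagation t_prop = 49000/300000000 = 0.163333 ms.
Pipeline fill: first packet needs 2·t_tx to clear all hops; remaining 142 packets each add one t_tx.
Total = (2+143-1)·t_tx + 2·t_prop = 144·0.129655 + 2·0.163333 = 19.00 ms.

19.00 ms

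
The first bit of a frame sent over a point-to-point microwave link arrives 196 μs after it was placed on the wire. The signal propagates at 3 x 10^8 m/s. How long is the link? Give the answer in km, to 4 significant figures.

58.80 km

d = s × t_prop = 300000000 × 0.000196 = 58.80 km.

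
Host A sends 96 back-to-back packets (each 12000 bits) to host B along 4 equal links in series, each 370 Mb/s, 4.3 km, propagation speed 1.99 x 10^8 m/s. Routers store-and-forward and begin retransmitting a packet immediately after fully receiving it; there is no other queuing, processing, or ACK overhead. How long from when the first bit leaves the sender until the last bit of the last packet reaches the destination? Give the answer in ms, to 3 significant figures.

Per-hop transmission t_tx = L/R = 12000/370000000 = 0.0324324 ms.
Per-hop propagation t_prop = 4300/199000000 = 0.021608 ms.
Pipeline fill: first packet needs 4·t_tx to clear all hops; remaining 95 packets each add one t_tx.
Total = (4+96-1)·t_tx + 4·t_prop = 99·0.0324324 + 4·0.021608 = 3.30 ms.

3.30 ms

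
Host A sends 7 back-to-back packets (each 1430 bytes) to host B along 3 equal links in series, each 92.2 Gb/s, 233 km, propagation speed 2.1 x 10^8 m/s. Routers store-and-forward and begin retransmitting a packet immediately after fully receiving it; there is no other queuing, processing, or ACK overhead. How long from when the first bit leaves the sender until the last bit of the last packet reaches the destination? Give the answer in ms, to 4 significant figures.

Per-hop transmission t_tx = L/R = 11440/92200000000 = 0.000124078 ms.
Per-hop propagation t_prop = 233000/210000000 = 1.10952 ms.
Pipeline fill: first packet needs 3·t_tx to clear all hops; remaining 6 packets each add one t_tx.
Total = (3+7-1)·t_tx + 3·t_prop = 9·0.000124078 + 3·1.10952 = 3.330 ms.

3.330 ms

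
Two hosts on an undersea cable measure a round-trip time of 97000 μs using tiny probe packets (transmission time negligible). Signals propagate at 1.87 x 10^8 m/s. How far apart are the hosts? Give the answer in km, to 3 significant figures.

9070 km

One-way propagation = RTT/2 = 48500 μs.
d = s × t = 187000000 × 0.0485 = 9070 km.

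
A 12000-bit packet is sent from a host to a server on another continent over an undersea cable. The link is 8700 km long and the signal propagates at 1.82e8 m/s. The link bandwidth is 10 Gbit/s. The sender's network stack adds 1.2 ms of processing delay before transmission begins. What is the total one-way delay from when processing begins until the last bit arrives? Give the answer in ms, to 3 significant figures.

49.0 ms

Transmission delay = L/R = 12000 / 10000000000 = 0.0012 ms.
Propagation delay = d/s = 8700000 m / 182000000 m/s = 47.8022 ms.
Plus processing delay 1.2 ms = 1.2 ms.
Total = 49.0 ms.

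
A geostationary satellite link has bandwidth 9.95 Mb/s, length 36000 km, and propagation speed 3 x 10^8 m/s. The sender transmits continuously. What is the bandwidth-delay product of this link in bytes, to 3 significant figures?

Propagation delay = 36000000 / 300000000 = 0.12 s.
BDP = R × t_prop = 9950000 × 0.12 = 1194000 bits.
In bytes: 1194000/8 = 149000 bytes.

149000 bytes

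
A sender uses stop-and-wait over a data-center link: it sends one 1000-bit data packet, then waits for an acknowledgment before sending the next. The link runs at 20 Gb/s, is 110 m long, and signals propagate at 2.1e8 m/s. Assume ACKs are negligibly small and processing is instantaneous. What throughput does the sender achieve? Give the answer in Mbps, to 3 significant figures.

t_tx = L/R = 1000/20000000000 = 5e-08 s.
t_prop = 110/210000000 = 5.2381e-07 s; RTT = 1.04762e-06 s.
Cycle = t_tx + RTT = 1.09762e-06 s.
Throughput = L / cycle = 1000 / 1.09762e-06 = 911 Mbps.

911 Mbps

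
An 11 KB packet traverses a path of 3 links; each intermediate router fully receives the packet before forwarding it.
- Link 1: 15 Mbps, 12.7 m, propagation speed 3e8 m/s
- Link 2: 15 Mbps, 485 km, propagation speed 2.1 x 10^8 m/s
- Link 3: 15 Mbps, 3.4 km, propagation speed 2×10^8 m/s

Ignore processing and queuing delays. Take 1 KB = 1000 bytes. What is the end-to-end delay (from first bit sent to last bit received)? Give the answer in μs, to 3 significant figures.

19900 μs

L = 88000 bits.
Transmission delay per hop = L/R = 88000/15000000 = 5866.67 μs; 3 hops → 17600 μs.
Propagation delays (d/s per hop): 0.0423333, 2309.52, 17 μs; sum = 2326.57 μs.
End-to-end = 19900 μs.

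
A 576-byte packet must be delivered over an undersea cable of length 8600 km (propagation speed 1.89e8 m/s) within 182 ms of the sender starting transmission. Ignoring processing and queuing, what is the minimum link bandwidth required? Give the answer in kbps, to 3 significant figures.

33.8 kbps

L = 4608 bits.
Propagation delay = 8600000 / 189000000 = 45.5026 ms.
Transmission budget = 182 − 45.5026 = 136.497 ms.
R ≥ L / t_tx = 4608 bits / 0.136497 s = 33.8 kbps.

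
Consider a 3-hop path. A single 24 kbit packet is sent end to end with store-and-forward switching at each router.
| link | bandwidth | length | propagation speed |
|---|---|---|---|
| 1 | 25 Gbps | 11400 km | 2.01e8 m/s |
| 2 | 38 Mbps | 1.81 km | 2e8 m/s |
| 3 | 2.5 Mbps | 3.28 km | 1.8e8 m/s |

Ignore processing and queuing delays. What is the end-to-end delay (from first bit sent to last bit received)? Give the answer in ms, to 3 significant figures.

67.0 ms

L = 24000 bits.
Transmission delays (L/R per hop): 0.00096, 0.631579, 9.6 ms; sum = 10.2325 ms.
Propagation delays (d/s per hop): 56.7164, 0.00905, 0.0182222 ms; sum = 56.7437 ms.
End-to-end = 67.0 ms.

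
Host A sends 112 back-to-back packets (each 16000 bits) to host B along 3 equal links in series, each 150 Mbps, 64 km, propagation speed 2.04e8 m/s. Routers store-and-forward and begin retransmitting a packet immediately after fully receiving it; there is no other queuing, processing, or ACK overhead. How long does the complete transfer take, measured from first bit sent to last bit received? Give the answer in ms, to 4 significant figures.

13.10 ms

Per-hop transmission t_tx = L/R = 16000/150000000 = 0.106667 ms.
Per-hop propagation t_prop = 64000/204000000 = 0.313725 ms.
Pipeline fill: first packet needs 3·t_tx to clear all hops; remaining 111 packets each add one t_tx.
Total = (3+112-1)·t_tx + 3·t_prop = 114·0.106667 + 3·0.313725 = 13.10 ms.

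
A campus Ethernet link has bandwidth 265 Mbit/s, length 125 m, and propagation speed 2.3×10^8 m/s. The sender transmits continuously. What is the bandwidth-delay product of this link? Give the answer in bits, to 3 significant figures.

144 bits

Propagation delay = 125 / 2.3e+08 = 5.43478e-07 s.
BDP = R × t_prop = 265000000 × 5.43478e-07 = 144.022 bits.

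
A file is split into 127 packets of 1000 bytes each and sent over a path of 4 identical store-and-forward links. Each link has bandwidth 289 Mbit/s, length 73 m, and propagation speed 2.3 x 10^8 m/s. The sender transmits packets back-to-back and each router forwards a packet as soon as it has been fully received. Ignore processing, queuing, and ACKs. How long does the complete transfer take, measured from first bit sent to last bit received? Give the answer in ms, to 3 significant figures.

3.60 ms

Per-hop transmission t_tx = L/R = 8000/289000000 = 0.0276817 ms.
Per-hop propagation t_prop = 73/2.3e+08 = 0.000317391 ms.
Pipeline fill: first packet needs 4·t_tx to clear all hops; remaining 126 packets each add one t_tx.
Total = (4+127-1)·t_tx + 4·t_prop = 130·0.0276817 + 4·0.000317391 = 3.60 ms.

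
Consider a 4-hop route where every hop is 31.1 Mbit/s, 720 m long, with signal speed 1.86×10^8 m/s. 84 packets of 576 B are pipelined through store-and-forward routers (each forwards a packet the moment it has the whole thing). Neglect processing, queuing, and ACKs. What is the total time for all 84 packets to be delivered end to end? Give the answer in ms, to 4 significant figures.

Per-hop transmission t_tx = L/R = 4608/31100000 = 0.148167 ms.
Per-hop propagation t_prop = 720/186000000 = 0.00387097 ms.
Pipeline fill: first packet needs 4·t_tx to clear all hops; remaining 83 packets each add one t_tx.
Total = (4+84-1)·t_tx + 4·t_prop = 87·0.148167 + 4·0.00387097 = 12.91 ms.

12.91 ms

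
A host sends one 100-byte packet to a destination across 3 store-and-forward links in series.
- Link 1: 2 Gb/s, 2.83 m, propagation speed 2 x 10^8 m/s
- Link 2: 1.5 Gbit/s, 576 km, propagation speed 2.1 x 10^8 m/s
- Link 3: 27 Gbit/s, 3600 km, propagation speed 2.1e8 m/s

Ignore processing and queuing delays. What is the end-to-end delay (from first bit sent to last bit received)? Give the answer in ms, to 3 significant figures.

19.9 ms

L = 100 × 8 = 800 bits.
Transmission delays (L/R per hop): 0.0004, 0.000533333, 2.96296e-05 ms; sum = 0.000962963 ms.
Propagation delays (d/s per hop): 1.415e-05, 2.74286, 17.1429 ms; sum = 19.8857 ms.
End-to-end = 19.9 ms.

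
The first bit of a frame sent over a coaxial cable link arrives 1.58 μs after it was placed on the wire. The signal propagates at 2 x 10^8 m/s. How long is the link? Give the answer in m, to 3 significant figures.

316 m

d = s × t_prop = 200000000 × 1.58e-06 = 316 m.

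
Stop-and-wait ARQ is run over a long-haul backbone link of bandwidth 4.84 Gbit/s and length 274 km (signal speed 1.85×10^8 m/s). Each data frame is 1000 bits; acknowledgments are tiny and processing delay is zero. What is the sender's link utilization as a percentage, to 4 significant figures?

0.006975 %

t_tx = L/R = 1000/4840000000 = 2.06612e-07 s.
t_prop = 274000/185000000 = 0.00148108 s; RTT = 0.00296216 s.
Cycle = t_tx + RTT = 0.00296237 s.
Utilization = t_tx / cycle = 2.06612e-07/0.00296237 = 0.006975 %.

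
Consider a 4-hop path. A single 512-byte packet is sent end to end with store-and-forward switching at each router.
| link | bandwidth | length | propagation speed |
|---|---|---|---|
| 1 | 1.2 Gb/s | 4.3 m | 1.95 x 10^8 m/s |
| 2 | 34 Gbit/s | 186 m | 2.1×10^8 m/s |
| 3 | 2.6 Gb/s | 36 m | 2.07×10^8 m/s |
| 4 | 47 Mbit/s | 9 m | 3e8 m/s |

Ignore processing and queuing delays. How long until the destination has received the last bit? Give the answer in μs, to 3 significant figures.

L = 512 × 8 = 4096 bits.
Transmission delays (L/R per hop): 3.41333, 0.120471, 1.57538, 87.1489 μs; sum = 92.2581 μs.
Propagation delays (d/s per hop): 0.0220513, 0.885714, 0.173913, 0.03 μs; sum = 1.11168 μs.
End-to-end = 93.4 μs.

93.4 μs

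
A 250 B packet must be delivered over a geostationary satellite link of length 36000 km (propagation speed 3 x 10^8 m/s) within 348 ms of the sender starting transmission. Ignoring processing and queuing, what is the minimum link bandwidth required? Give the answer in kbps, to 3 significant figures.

8.77 kbps

L = 2000 bits.
Propagation delay = 36000000 / 300000000 = 120 ms.
Transmission budget = 348 − 120 = 228 ms.
R ≥ L / t_tx = 2000 bits / 0.228 s = 8.77 kbps.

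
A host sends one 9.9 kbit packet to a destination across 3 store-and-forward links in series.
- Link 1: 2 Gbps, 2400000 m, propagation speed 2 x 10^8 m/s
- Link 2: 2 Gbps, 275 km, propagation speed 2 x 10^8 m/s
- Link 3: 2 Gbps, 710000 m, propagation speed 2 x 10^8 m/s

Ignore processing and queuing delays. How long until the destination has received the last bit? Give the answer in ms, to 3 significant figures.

16.9 ms

L = 9900 bits.
Transmission delay per hop = L/R = 9900/2000000000 = 0.00495 ms; 3 hops → 0.01485 ms.
Propagation delays (d/s per hop): 12, 1.375, 3.55 ms; sum = 16.925 ms.
End-to-end = 16.9 ms.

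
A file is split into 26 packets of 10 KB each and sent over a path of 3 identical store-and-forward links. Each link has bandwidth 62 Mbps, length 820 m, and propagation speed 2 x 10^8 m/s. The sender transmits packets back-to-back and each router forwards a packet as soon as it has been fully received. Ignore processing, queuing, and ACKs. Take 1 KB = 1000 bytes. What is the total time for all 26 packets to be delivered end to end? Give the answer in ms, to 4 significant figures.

Per-hop transmission t_tx = L/R = 80000/62000000 = 1.29032 ms.
Per-hop propagation t_prop = 820/200000000 = 0.0041 ms.
Pipeline fill: first packet needs 3·t_tx to clear all hops; remaining 25 packets each add one t_tx.
Total = (3+26-1)·t_tx + 3·t_prop = 28·1.29032 + 3·0.0041 = 36.14 ms.

36.14 ms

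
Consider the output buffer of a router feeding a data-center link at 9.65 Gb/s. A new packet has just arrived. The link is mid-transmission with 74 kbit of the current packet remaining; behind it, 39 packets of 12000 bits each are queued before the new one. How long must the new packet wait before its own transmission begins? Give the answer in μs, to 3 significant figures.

56.2 μs

Each queued packet: L/R = 12000/9650000000 = 1.24352 μs.
39 queued → 48.4974 μs.
Plus remaining 74000 bits of current packet: 7.66839 μs.
Queuing delay = 56.2 μs.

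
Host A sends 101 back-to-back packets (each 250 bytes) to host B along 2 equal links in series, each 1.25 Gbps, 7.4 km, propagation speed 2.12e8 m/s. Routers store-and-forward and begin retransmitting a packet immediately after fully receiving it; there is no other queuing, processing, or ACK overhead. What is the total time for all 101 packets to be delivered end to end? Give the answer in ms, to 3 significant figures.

Per-hop transmission t_tx = L/R = 2000/1250000000 = 0.0016 ms.
Per-hop propagation t_prop = 7400/212000000 = 0.0349057 ms.
Pipeline fill: first packet needs 2·t_tx to clear all hops; remaining 100 packets each add one t_tx.
Total = (2+101-1)·t_tx + 2·t_prop = 102·0.0016 + 2·0.0349057 = 0.233 ms.

0.233 ms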